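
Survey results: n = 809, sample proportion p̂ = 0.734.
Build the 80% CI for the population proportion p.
(0.714, 0.754)

Proportion CI:
SE = √(p̂(1-p̂)/n) = √(0.734 · 0.266 / 809) = 0.01554

z* = 1.282
Margin = z* · SE = 1.282 · 0.01554 = 0.0199

CI: 0.734 ± 0.0199 = (0.714, 0.754)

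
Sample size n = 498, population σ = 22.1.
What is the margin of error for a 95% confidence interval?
Margin of error = 1.94

Margin of error = z* · σ/√n
= 1.960 · 22.1/√498
= 1.960 · 22.1/22.3159
= 1.94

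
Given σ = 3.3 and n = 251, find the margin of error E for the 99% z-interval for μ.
Margin of error = 0.54

Margin of error = z* · σ/√n
= 2.576 · 3.3/√251
= 2.576 · 3.3/15.8430
= 0.54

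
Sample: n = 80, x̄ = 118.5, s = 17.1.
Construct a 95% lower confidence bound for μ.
μ ≥ 115.32

Lower bound (one-sided):
t* = 1.664 (one-sided for 95%)
Lower bound = x̄ - t* · s/√n = 118.5 - 1.664 · 17.1/√80 = 115.32

We are 95% confident that μ ≥ 115.32.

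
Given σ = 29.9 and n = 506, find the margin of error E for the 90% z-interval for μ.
Margin of error = 2.19

Margin of error = z* · σ/√n
= 1.645 · 29.9/√506
= 1.645 · 29.9/22.4944
= 2.19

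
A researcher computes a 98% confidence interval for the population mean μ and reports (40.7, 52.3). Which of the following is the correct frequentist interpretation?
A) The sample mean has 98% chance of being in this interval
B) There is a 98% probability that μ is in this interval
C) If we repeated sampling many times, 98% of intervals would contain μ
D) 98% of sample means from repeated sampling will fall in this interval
C

A) Wrong — x̄ is observed and sits in the interval by construction.
B) Wrong — μ is fixed; the randomness lives in the interval, not in μ.
C) Correct — this is the frequentist long-run coverage interpretation.
D) Wrong — coverage applies to intervals containing μ, not to future x̄ values.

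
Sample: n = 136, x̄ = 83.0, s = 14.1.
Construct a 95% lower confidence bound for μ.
μ ≥ 81.00

Lower bound (one-sided):
t* = 1.656 (one-sided for 95%)
Lower bound = x̄ - t* · s/√n = 83.0 - 1.656 · 14.1/√136 = 81.00

We are 95% confident that μ ≥ 81.00.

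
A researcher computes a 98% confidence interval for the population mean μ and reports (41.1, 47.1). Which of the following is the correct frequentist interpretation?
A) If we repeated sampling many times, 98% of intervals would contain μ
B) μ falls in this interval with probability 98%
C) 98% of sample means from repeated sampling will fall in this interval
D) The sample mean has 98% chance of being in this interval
A

A) Correct — this is the frequentist long-run coverage interpretation.
B) Wrong — μ is fixed; the randomness lives in the interval, not in μ.
C) Wrong — coverage applies to intervals containing μ, not to future x̄ values.
D) Wrong — x̄ is observed and sits in the interval by construction.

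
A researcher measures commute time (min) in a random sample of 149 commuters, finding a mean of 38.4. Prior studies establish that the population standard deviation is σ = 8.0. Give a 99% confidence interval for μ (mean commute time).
(36.71, 40.09)

z-interval (σ known):
z* = 2.576 for 99% confidence

Margin of error = z* · σ/√n = 2.576 · 8.0/√149 = 1.69

CI: (38.4 - 1.69, 38.4 + 1.69) = (36.71, 40.09)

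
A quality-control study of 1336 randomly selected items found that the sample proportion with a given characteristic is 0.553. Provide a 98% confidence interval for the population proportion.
(0.521, 0.585)

Proportion CI:
SE = √(p̂(1-p̂)/n) = √(0.553 · 0.447 / 1336) = 0.01360

z* = 2.326
Margin = z* · SE = 2.326 · 0.01360 = 0.0316

CI: 0.553 ± 0.0316 = (0.521, 0.585)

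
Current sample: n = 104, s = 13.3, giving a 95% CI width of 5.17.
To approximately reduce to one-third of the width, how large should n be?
n ≈ 936

CI width ∝ 1/√n
To reduce width by factor 3, need √n to grow by 3 → need 3² = 9 times as many samples.

Current: n = 104, width = 5.17
New: n = 936, width ≈ 1.71

Width reduced by factor of 5.17/1.71 = 3.02.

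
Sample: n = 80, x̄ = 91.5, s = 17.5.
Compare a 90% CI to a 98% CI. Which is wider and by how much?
98% CI is wider by 2.78

df = 79
90% CI: t* = 1.664, (88.24, 94.76), width = 2 · t* · s/√n = 6.51
98% CI: t* = 2.374, (86.86, 96.14), width = 2 · t* · s/√n = 9.29

The 98% CI is wider by 9.29 - 6.51 = 2.78.
Higher confidence requires a wider interval.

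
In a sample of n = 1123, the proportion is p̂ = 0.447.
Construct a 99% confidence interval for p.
(0.409, 0.485)

Proportion CI:
SE = √(p̂(1-p̂)/n) = √(0.447 · 0.553 / 1123) = 0.01484

z* = 2.576
Margin = z* · SE = 2.576 · 0.01484 = 0.0382

CI: 0.447 ± 0.0382 = (0.409, 0.485)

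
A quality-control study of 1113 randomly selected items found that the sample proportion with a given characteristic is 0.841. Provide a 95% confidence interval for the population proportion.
(0.820, 0.862)

Proportion CI:
SE = √(p̂(1-p̂)/n) = √(0.841 · 0.159 / 1113) = 0.01096

z* = 1.960
Margin = z* · SE = 1.960 · 0.01096 = 0.0215

CI: 0.841 ± 0.0215 = (0.820, 0.862)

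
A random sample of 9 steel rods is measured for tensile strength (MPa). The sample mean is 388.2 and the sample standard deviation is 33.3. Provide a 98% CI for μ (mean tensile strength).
(356.05, 420.35)

t-interval (σ unknown):
df = n - 1 = 8
t* = 2.896 for 98% confidence

Margin of error = t* · s/√n = 2.896 · 33.3/√9 = 32.15

CI: (356.05, 420.35)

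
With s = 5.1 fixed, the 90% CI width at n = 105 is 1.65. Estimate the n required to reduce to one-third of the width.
n ≈ 945

CI width ∝ 1/√n
To reduce width by factor 3, need √n to grow by 3 → need 3² = 9 times as many samples.

Current: n = 105, width = 1.65
New: n = 945, width ≈ 0.55

Width reduced by factor of 1.65/0.55 = 3.00.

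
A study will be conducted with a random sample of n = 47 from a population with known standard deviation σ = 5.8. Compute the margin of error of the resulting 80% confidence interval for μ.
Margin of error = 1.08

Margin of error = z* · σ/√n
= 1.282 · 5.8/√47
= 1.282 · 5.8/6.8557
= 1.08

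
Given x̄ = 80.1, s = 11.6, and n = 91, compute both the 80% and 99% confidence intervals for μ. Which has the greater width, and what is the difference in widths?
99% CI is wider by 3.26

df = 90
80% CI: t* = 1.291, (78.53, 81.67), width = 2 · t* · s/√n = 3.14
99% CI: t* = 2.632, (76.90, 83.30), width = 2 · t* · s/√n = 6.40

The 99% CI is wider by 6.40 - 3.14 = 3.26.
Higher confidence requires a wider interval.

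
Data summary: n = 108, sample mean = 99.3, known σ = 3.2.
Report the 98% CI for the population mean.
(98.58, 100.02)

z-interval (σ known):
z* = 2.326 for 98% confidence

Margin of error = z* · σ/√n = 2.326 · 3.2/√108 = 0.72

CI: (99.3 - 0.72, 99.3 + 0.72) = (98.58, 100.02)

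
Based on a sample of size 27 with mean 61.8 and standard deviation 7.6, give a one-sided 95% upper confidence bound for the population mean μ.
μ ≤ 64.30

Upper bound (one-sided):
t* = 1.706 (one-sided for 95%)
Upper bound = x̄ + t* · s/√n = 61.8 + 1.706 · 7.6/√27 = 64.30

We are 95% confident that μ ≤ 64.30.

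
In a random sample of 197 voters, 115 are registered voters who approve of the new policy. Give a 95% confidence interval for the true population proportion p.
(0.515, 0.653)

Proportion CI:
p̂ = 115/197 = 0.58376
SE = √(p̂(1-p̂)/n) = √(0.58376 · 0.41624 / 197) = 0.03512

z* = 1.960
Margin = z* · SE = 1.960 · 0.03512 = 0.0688

CI: 0.58376 ± 0.0688 = (0.515, 0.653)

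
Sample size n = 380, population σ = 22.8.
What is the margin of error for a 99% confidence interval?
Margin of error = 3.01

Margin of error = z* · σ/√n
= 2.576 · 22.8/√380
= 2.576 · 22.8/19.4936
= 3.01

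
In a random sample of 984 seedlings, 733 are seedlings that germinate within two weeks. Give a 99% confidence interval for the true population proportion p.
(0.709, 0.781)

Proportion CI:
p̂ = 733/984 = 0.74492
SE = √(p̂(1-p̂)/n) = √(0.74492 · 0.25508 / 984) = 0.01390

z* = 2.576
Margin = z* · SE = 2.576 · 0.01390 = 0.0358

CI: 0.74492 ± 0.0358 = (0.709, 0.781)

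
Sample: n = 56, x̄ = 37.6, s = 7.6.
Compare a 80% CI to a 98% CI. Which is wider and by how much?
98% CI is wider by 2.24

df = 55
80% CI: t* = 1.297, (36.28, 38.92), width = 2 · t* · s/√n = 2.63
98% CI: t* = 2.396, (35.17, 40.03), width = 2 · t* · s/√n = 4.87

The 98% CI is wider by 4.87 - 2.63 = 2.24.
Higher confidence requires a wider interval.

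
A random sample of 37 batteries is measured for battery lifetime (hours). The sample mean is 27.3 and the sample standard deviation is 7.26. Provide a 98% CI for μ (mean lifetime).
(24.39, 30.21)

t-interval (σ unknown):
df = n - 1 = 36
t* = 2.434 for 98% confidence

Margin of error = t* · s/√n = 2.434 · 7.26/√37 = 2.91

CI: (24.39, 30.21)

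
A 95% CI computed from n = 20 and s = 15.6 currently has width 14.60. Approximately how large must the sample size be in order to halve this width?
n ≈ 80

CI width ∝ 1/√n
To reduce width by factor 2, need √n to grow by 2 → need 2² = 4 times as many samples.

Current: n = 20, width = 14.60
New: n = 80, width ≈ 6.94

Width reduced by factor of 14.60/6.94 = 2.10.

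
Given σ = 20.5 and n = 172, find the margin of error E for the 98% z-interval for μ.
Margin of error = 3.64

Margin of error = z* · σ/√n
= 2.326 · 20.5/√172
= 2.326 · 20.5/13.1149
= 3.64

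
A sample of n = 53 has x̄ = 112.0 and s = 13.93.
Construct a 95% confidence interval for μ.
(108.16, 115.84)

t-interval (σ unknown):
df = n - 1 = 52
t* = 2.007 for 95% confidence

Margin of error = t* · s/√n = 2.007 · 13.93/√53 = 3.84

CI: (108.16, 115.84)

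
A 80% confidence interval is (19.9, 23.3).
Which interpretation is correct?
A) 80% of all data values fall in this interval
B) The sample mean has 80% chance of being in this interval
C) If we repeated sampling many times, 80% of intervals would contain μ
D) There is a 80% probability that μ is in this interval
C

A) Wrong — a CI is about the parameter μ, not individual data values.
B) Wrong — x̄ is observed and sits in the interval by construction.
C) Correct — this is the frequentist long-run coverage interpretation.
D) Wrong — μ is fixed; the randomness lives in the interval, not in μ.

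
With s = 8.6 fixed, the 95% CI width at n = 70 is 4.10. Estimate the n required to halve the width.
n ≈ 280

CI width ∝ 1/√n
To reduce width by factor 2, need √n to grow by 2 → need 2² = 4 times as many samples.

Current: n = 70, width = 4.10
New: n = 280, width ≈ 2.02

Width reduced by factor of 4.10/2.02 = 2.03.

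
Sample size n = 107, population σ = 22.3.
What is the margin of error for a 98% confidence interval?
Margin of error = 5.01

Margin of error = z* · σ/√n
= 2.326 · 22.3/√107
= 2.326 · 22.3/10.3441
= 5.01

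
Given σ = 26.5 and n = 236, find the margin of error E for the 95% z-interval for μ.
Margin of error = 3.38

Margin of error = z* · σ/√n
= 1.960 · 26.5/√236
= 1.960 · 26.5/15.3623
= 3.38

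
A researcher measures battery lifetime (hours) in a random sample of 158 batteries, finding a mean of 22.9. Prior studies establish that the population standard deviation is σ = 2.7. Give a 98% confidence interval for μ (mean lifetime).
(22.40, 23.40)

z-interval (σ known):
z* = 2.326 for 98% confidence

Margin of error = z* · σ/√n = 2.326 · 2.7/√158 = 0.50

CI: (22.9 - 0.50, 22.9 + 0.50) = (22.40, 23.40)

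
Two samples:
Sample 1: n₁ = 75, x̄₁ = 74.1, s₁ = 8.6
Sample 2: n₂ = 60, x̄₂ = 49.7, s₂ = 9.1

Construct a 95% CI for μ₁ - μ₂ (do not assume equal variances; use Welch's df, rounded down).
(21.36, 27.44)

Difference: x̄₁ - x̄₂ = 24.40
SE = √(s₁²/n₁ + s₂²/n₂) = √(8.6²/75 + 9.1²/60) = 1.5383
df = 123.26 → 123 (Welch–Satterthwaite, rounded down)
t* = 1.979

CI: 24.40 ± 1.979 · 1.5383 = 24.40 ± 3.04 = (21.36, 27.44)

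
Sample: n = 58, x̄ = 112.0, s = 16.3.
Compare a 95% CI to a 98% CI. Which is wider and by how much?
98% CI is wider by 1.68

df = 57
95% CI: t* = 2.002, (107.72, 116.28), width = 2 · t* · s/√n = 8.57
98% CI: t* = 2.394, (106.88, 117.12), width = 2 · t* · s/√n = 10.25

The 98% CI is wider by 10.25 - 8.57 = 1.68.
Higher confidence requires a wider interval.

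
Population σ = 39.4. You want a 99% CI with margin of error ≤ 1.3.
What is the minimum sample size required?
n ≥ 6096

For margin E ≤ 1.3:
n ≥ (z* · σ / E)²
n ≥ (2.576 · 39.4 / 1.3)²
n ≥ 6095.33

Minimum n = 6096 (rounding up)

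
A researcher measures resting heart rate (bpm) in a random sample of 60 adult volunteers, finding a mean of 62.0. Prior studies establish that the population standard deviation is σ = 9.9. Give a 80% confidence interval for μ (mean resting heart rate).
(60.36, 63.64)

z-interval (σ known):
z* = 1.282 for 80% confidence

Margin of error = z* · σ/√n = 1.282 · 9.9/√60 = 1.64

CI: (62.0 - 1.64, 62.0 + 1.64) = (60.36, 63.64)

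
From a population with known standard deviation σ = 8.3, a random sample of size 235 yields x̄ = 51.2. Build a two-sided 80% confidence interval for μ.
(50.51, 51.89)

z-interval (σ known):
z* = 1.282 for 80% confidence

Margin of error = z* · σ/√n = 1.282 · 8.3/√235 = 0.69

CI: (51.2 - 0.69, 51.2 + 0.69) = (50.51, 51.89)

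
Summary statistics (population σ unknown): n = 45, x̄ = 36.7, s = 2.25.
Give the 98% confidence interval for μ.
(35.89, 37.51)

t-interval (σ unknown):
df = n - 1 = 44
t* = 2.414 for 98% confidence

Margin of error = t* · s/√n = 2.414 · 2.25/√45 = 0.81

CI: (35.89, 37.51)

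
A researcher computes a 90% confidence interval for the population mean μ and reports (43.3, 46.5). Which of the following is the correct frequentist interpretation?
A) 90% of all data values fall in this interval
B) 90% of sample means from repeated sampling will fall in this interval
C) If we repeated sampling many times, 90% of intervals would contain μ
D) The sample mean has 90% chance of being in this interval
C

A) Wrong — a CI is about the parameter μ, not individual data values.
B) Wrong — coverage applies to intervals containing μ, not to future x̄ values.
C) Correct — this is the frequentist long-run coverage interpretation.
D) Wrong — x̄ is observed and sits in the interval by construction.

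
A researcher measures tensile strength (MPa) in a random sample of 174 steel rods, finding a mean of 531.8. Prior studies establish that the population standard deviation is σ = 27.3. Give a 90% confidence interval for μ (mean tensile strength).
(528.40, 535.20)

z-interval (σ known):
z* = 1.645 for 90% confidence

Margin of error = z* · σ/√n = 1.645 · 27.3/√174 = 3.40

CI: (531.8 - 3.40, 531.8 + 3.40) = (528.40, 535.20)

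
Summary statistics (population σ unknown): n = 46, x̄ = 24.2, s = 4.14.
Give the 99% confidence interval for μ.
(22.56, 25.84)

t-interval (σ unknown):
df = n - 1 = 45
t* = 2.690 for 99% confidence

Margin of error = t* · s/√n = 2.690 · 4.14/√46 = 1.64

CI: (22.56, 25.84)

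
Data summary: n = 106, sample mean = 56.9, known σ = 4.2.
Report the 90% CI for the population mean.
(56.23, 57.57)

z-interval (σ known):
z* = 1.645 for 90% confidence

Margin of error = z* · σ/√n = 1.645 · 4.2/√106 = 0.67

CI: (56.9 - 0.67, 56.9 + 0.67) = (56.23, 57.57)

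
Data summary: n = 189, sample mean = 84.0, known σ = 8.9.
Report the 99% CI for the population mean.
(82.33, 85.67)

z-interval (σ known):
z* = 2.576 for 99% confidence

Margin of error = z* · σ/√n = 2.576 · 8.9/√189 = 1.67

CI: (84.0 - 1.67, 84.0 + 1.67) = (82.33, 85.67)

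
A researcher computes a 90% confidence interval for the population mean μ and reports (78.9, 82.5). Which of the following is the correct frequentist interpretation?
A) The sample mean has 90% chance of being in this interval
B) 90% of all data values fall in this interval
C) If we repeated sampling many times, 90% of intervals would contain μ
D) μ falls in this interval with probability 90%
C

A) Wrong — x̄ is observed and sits in the interval by construction.
B) Wrong — a CI is about the parameter μ, not individual data values.
C) Correct — this is the frequentist long-run coverage interpretation.
D) Wrong — μ is fixed; the randomness lives in the interval, not in μ.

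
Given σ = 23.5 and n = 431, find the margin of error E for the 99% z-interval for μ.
Margin of error = 2.92

Margin of error = z* · σ/√n
= 2.576 · 23.5/√431
= 2.576 · 23.5/20.7605
= 2.92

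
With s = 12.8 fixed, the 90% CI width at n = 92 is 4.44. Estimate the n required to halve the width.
n ≈ 368

CI width ∝ 1/√n
To reduce width by factor 2, need √n to grow by 2 → need 2² = 4 times as many samples.

Current: n = 92, width = 4.44
New: n = 368, width ≈ 2.20

Width reduced by factor of 4.44/2.20 = 2.02.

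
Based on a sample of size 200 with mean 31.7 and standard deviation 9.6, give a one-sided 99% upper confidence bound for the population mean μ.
μ ≤ 33.29

Upper bound (one-sided):
t* = 2.345 (one-sided for 99%)
Upper bound = x̄ + t* · s/√n = 31.7 + 2.345 · 9.6/√200 = 33.29

We are 99% confident that μ ≤ 33.29.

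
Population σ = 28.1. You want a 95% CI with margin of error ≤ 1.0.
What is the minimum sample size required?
n ≥ 3034

For margin E ≤ 1.0:
n ≥ (z* · σ / E)²
n ≥ (1.960 · 28.1 / 1.0)²
n ≥ 3033.37

Minimum n = 3034 (rounding up)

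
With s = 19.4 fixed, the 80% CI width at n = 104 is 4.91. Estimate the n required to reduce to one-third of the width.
n ≈ 936

CI width ∝ 1/√n
To reduce width by factor 3, need √n to grow by 3 → need 3² = 9 times as many samples.

Current: n = 104, width = 4.91
New: n = 936, width ≈ 1.63

Width reduced by factor of 4.91/1.63 = 3.01.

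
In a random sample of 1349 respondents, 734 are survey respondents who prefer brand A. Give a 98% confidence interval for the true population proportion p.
(0.513, 0.576)

Proportion CI:
p̂ = 734/1349 = 0.54411
SE = √(p̂(1-p̂)/n) = √(0.54411 · 0.45589 / 1349) = 0.01356

z* = 2.326
Margin = z* · SE = 2.326 · 0.01356 = 0.0315

CI: 0.54411 ± 0.0315 = (0.513, 0.576)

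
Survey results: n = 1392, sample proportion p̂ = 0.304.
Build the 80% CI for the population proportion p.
(0.288, 0.320)

Proportion CI:
SE = √(p̂(1-p̂)/n) = √(0.304 · 0.696 / 1392) = 0.01233

z* = 1.282
Margin = z* · SE = 1.282 · 0.01233 = 0.0158

CI: 0.304 ± 0.0158 = (0.288, 0.320)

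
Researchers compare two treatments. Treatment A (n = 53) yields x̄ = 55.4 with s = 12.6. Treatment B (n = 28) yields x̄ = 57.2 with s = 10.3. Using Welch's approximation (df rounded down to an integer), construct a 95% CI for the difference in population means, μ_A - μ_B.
(-7.00, 3.40)

Difference: x̄₁ - x̄₂ = -1.80
SE = √(s₁²/n₁ + s₂²/n₂) = √(12.6²/53 + 10.3²/28) = 2.6047
df = 65.36 → 65 (Welch–Satterthwaite, rounded down)
t* = 1.997

CI: -1.80 ± 1.997 · 2.6047 = -1.80 ± 5.20 = (-7.00, 3.40)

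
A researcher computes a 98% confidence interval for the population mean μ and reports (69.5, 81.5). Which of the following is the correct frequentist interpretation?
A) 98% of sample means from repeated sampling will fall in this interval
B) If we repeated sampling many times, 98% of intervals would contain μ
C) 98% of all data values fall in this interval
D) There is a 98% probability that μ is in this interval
B

A) Wrong — coverage applies to intervals containing μ, not to future x̄ values.
B) Correct — this is the frequentist long-run coverage interpretation.
C) Wrong — a CI is about the parameter μ, not individual data values.
D) Wrong — μ is fixed; the randomness lives in the interval, not in μ.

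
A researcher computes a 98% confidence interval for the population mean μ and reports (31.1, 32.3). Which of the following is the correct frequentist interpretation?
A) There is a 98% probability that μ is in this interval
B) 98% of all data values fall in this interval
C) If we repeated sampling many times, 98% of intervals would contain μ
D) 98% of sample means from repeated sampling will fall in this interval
C

A) Wrong — μ is fixed; the randomness lives in the interval, not in μ.
B) Wrong — a CI is about the parameter μ, not individual data values.
C) Correct — this is the frequentist long-run coverage interpretation.
D) Wrong — coverage applies to intervals containing μ, not to future x̄ values.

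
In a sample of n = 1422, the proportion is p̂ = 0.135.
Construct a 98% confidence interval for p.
(0.114, 0.156)

Proportion CI:
SE = √(p̂(1-p̂)/n) = √(0.135 · 0.865 / 1422) = 0.00906

z* = 2.326
Margin = z* · SE = 2.326 · 0.00906 = 0.0211

CI: 0.135 ± 0.0211 = (0.114, 0.156)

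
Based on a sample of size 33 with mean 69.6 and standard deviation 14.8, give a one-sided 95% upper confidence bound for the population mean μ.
μ ≤ 73.96

Upper bound (one-sided):
t* = 1.694 (one-sided for 95%)
Upper bound = x̄ + t* · s/√n = 69.6 + 1.694 · 14.8/√33 = 73.96

We are 95% confident that μ ≤ 73.96.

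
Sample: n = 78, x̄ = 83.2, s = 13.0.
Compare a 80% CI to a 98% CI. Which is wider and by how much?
98% CI is wider by 3.18

df = 77
80% CI: t* = 1.293, (81.30, 85.10), width = 2 · t* · s/√n = 3.81
98% CI: t* = 2.376, (79.70, 86.70), width = 2 · t* · s/√n = 6.99

The 98% CI is wider by 6.99 - 3.81 = 3.18.
Higher confidence requires a wider interval.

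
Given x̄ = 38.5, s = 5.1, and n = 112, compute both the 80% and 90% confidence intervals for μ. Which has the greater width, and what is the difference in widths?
90% CI is wider by 0.36

df = 111
80% CI: t* = 1.289, (37.88, 39.12), width = 2 · t* · s/√n = 1.24
90% CI: t* = 1.659, (37.70, 39.30), width = 2 · t* · s/√n = 1.60

The 90% CI is wider by 1.60 - 1.24 = 0.36.
Higher confidence requires a wider interval.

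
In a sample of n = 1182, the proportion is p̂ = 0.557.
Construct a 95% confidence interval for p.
(0.529, 0.585)

Proportion CI:
SE = √(p̂(1-p̂)/n) = √(0.557 · 0.443 / 1182) = 0.01445

z* = 1.960
Margin = z* · SE = 1.960 · 0.01445 = 0.0283

CI: 0.557 ± 0.0283 = (0.529, 0.585)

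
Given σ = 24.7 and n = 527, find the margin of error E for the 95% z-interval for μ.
Margin of error = 2.11

Margin of error = z* · σ/√n
= 1.960 · 24.7/√527
= 1.960 · 24.7/22.9565
= 2.11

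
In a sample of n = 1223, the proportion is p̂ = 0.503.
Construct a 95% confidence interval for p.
(0.475, 0.531)

Proportion CI:
SE = √(p̂(1-p̂)/n) = √(0.503 · 0.497 / 1223) = 0.01430

z* = 1.960
Margin = z* · SE = 1.960 · 0.01430 = 0.0280

CI: 0.503 ± 0.0280 = (0.475, 0.531)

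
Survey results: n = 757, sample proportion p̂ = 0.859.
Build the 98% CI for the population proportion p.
(0.830, 0.888)

Proportion CI:
SE = √(p̂(1-p̂)/n) = √(0.859 · 0.141 / 757) = 0.01265

z* = 2.326
Margin = z* · SE = 2.326 · 0.01265 = 0.0294

CI: 0.859 ± 0.0294 = (0.830, 0.888)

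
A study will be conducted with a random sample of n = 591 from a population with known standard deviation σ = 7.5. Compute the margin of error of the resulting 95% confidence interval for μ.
Margin of error = 0.60

Margin of error = z* · σ/√n
= 1.960 · 7.5/√591
= 1.960 · 7.5/24.3105
= 0.60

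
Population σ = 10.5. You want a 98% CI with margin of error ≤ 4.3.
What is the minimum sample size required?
n ≥ 33

For margin E ≤ 4.3:
n ≥ (z* · σ / E)²
n ≥ (2.326 · 10.5 / 4.3)²
n ≥ 32.26

Minimum n = 33 (rounding up)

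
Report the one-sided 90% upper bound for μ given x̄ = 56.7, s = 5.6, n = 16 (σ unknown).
μ ≤ 58.58

Upper bound (one-sided):
t* = 1.341 (one-sided for 90%)
Upper bound = x̄ + t* · s/√n = 56.7 + 1.341 · 5.6/√16 = 58.58

We are 90% confident that μ ≤ 58.58.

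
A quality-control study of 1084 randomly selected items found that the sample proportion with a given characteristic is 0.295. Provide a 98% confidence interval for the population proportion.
(0.263, 0.327)

Proportion CI:
SE = √(p̂(1-p̂)/n) = √(0.295 · 0.705 / 1084) = 0.01385

z* = 2.326
Margin = z* · SE = 2.326 · 0.01385 = 0.0322

CI: 0.295 ± 0.0322 = (0.263, 0.327)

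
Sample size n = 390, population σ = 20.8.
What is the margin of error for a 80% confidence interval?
Margin of error = 1.35

Margin of error = z* · σ/√n
= 1.282 · 20.8/√390
= 1.282 · 20.8/19.7484
= 1.35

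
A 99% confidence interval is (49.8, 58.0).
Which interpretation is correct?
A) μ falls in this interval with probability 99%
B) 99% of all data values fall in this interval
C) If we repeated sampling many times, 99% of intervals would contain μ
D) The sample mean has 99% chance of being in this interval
C

A) Wrong — μ is fixed; the randomness lives in the interval, not in μ.
B) Wrong — a CI is about the parameter μ, not individual data values.
C) Correct — this is the frequentist long-run coverage interpretation.
D) Wrong — x̄ is observed and sits in the interval by construction.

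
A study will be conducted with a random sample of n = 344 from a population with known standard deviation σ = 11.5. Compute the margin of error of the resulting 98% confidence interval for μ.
Margin of error = 1.44

Margin of error = z* · σ/√n
= 2.326 · 11.5/√344
= 2.326 · 11.5/18.5472
= 1.44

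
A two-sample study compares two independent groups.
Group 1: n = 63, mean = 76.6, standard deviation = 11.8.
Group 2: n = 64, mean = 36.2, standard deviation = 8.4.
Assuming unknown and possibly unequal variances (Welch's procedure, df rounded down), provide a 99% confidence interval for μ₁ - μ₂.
(35.63, 45.17)

Difference: x̄₁ - x̄₂ = 40.40
SE = √(s₁²/n₁ + s₂²/n₂) = √(11.8²/63 + 8.4²/64) = 1.8201
df = 111.88 → 111 (Welch–Satterthwaite, rounded down)
t* = 2.621

CI: 40.40 ± 2.621 · 1.8201 = 40.40 ± 4.77 = (35.63, 45.17)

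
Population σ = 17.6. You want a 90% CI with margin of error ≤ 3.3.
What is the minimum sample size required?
n ≥ 77

For margin E ≤ 3.3:
n ≥ (z* · σ / E)²
n ≥ (1.645 · 17.6 / 3.3)²
n ≥ 76.97

Minimum n = 77 (rounding up)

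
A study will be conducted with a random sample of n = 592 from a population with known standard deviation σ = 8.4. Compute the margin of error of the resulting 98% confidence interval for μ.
Margin of error = 0.80

Margin of error = z* · σ/√n
= 2.326 · 8.4/√592
= 2.326 · 8.4/24.3311
= 0.80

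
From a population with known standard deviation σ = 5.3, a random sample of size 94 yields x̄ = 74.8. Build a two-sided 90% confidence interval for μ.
(73.90, 75.70)

z-interval (σ known):
z* = 1.645 for 90% confidence

Margin of error = z* · σ/√n = 1.645 · 5.3/√94 = 0.90

CI: (74.8 - 0.90, 74.8 + 0.90) = (73.90, 75.70)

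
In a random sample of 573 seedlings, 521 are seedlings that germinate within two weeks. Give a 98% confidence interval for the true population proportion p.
(0.881, 0.937)

Proportion CI:
p̂ = 521/573 = 0.90925
SE = √(p̂(1-p̂)/n) = √(0.90925 · 0.09075 / 573) = 0.01200

z* = 2.326
Margin = z* · SE = 2.326 · 0.01200 = 0.0279

CI: 0.90925 ± 0.0279 = (0.881, 0.937)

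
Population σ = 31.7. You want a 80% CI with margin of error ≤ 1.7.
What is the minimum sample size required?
n ≥ 572

For margin E ≤ 1.7:
n ≥ (z* · σ / E)²
n ≥ (1.282 · 31.7 / 1.7)²
n ≥ 571.47

Minimum n = 572 (rounding up)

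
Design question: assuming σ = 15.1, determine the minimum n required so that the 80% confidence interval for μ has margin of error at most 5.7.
n ≥ 12

For margin E ≤ 5.7:
n ≥ (z* · σ / E)²
n ≥ (1.282 · 15.1 / 5.7)²
n ≥ 11.53

Minimum n = 12 (rounding up)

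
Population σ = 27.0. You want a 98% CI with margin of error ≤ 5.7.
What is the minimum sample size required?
n ≥ 122

For margin E ≤ 5.7:
n ≥ (z* · σ / E)²
n ≥ (2.326 · 27.0 / 5.7)²
n ≥ 121.39

Minimum n = 122 (rounding up)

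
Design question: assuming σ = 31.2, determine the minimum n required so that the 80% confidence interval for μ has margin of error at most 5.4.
n ≥ 55

For margin E ≤ 5.4:
n ≥ (z* · σ / E)²
n ≥ (1.282 · 31.2 / 5.4)²
n ≥ 54.87

Minimum n = 55 (rounding up)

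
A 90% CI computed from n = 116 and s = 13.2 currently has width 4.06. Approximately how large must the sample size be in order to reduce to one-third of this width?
n ≈ 1044

CI width ∝ 1/√n
To reduce width by factor 3, need √n to grow by 3 → need 3² = 9 times as many samples.

Current: n = 116, width = 4.06
New: n = 1044, width ≈ 1.34

Width reduced by factor of 4.06/1.34 = 3.03.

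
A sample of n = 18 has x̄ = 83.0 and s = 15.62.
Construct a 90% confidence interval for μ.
(76.59, 89.41)

t-interval (σ unknown):
df = n - 1 = 17
t* = 1.740 for 90% confidence

Margin of error = t* · s/√n = 1.740 · 15.62/√18 = 6.41

CI: (76.59, 89.41)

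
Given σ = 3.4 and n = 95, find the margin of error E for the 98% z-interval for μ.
Margin of error = 0.81

Margin of error = z* · σ/√n
= 2.326 · 3.4/√95
= 2.326 · 3.4/9.7468
= 0.81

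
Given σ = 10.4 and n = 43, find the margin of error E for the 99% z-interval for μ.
Margin of error = 4.09

Margin of error = z* · σ/√n
= 2.576 · 10.4/√43
= 2.576 · 10.4/6.5574
= 4.09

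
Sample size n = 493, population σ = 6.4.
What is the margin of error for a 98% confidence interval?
Margin of error = 0.67

Margin of error = z* · σ/√n
= 2.326 · 6.4/√493
= 2.326 · 6.4/22.2036
= 0.67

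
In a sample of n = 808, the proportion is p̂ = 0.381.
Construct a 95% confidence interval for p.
(0.348, 0.414)

Proportion CI:
SE = √(p̂(1-p̂)/n) = √(0.381 · 0.619 / 808) = 0.01708

z* = 1.960
Margin = z* · SE = 1.960 · 0.01708 = 0.0335

CI: 0.381 ± 0.0335 = (0.348, 0.414)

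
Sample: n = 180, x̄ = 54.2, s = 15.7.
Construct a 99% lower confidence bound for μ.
μ ≥ 51.45

Lower bound (one-sided):
t* = 2.347 (one-sided for 99%)
Lower bound = x̄ - t* · s/√n = 54.2 - 2.347 · 15.7/√180 = 51.45

We are 99% confident that μ ≥ 51.45.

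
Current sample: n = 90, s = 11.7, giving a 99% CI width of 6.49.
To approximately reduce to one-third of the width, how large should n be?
n ≈ 810

CI width ∝ 1/√n
To reduce width by factor 3, need √n to grow by 3 → need 3² = 9 times as many samples.

Current: n = 90, width = 6.49
New: n = 810, width ≈ 2.12

Width reduced by factor of 6.49/2.12 = 3.06.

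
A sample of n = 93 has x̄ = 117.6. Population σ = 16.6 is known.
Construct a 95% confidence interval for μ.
(114.23, 120.97)

z-interval (σ known):
z* = 1.960 for 95% confidence

Margin of error = z* · σ/√n = 1.960 · 16.6/√93 = 3.37

CI: (117.6 - 3.37, 117.6 + 3.37) = (114.23, 120.97)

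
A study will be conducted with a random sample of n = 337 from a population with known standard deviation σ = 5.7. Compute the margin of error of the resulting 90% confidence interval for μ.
Margin of error = 0.51

Margin of error = z* · σ/√n
= 1.645 · 5.7/√337
= 1.645 · 5.7/18.3576
= 0.51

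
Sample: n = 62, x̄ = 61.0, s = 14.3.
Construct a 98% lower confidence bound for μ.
μ ≥ 57.19

Lower bound (one-sided):
t* = 2.099 (one-sided for 98%)
Lower bound = x̄ - t* · s/√n = 61.0 - 2.099 · 14.3/√62 = 57.19

We are 98% confident that μ ≥ 57.19.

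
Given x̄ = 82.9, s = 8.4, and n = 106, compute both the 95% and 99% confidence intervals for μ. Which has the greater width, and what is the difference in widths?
99% CI is wider by 1.04

df = 105
95% CI: t* = 1.983, (81.28, 84.52), width = 2 · t* · s/√n = 3.24
99% CI: t* = 2.623, (80.76, 85.04), width = 2 · t* · s/√n = 4.28

The 99% CI is wider by 4.28 - 3.24 = 1.04.
Higher confidence requires a wider interval.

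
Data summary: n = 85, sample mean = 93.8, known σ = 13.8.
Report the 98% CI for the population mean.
(90.32, 97.28)

z-interval (σ known):
z* = 2.326 for 98% confidence

Margin of error = z* · σ/√n = 2.326 · 13.8/√85 = 3.48

CI: (93.8 - 3.48, 93.8 + 3.48) = (90.32, 97.28)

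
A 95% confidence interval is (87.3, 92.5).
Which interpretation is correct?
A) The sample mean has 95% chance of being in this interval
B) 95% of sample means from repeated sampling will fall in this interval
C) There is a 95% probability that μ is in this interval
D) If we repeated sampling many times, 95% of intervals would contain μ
D

A) Wrong — x̄ is observed and sits in the interval by construction.
B) Wrong — coverage applies to intervals containing μ, not to future x̄ values.
C) Wrong — μ is fixed; the randomness lives in the interval, not in μ.
D) Correct — this is the frequentist long-run coverage interpretation.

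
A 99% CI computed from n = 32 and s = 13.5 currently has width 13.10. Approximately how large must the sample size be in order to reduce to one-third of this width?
n ≈ 288

CI width ∝ 1/√n
To reduce width by factor 3, need √n to grow by 3 → need 3² = 9 times as many samples.

Current: n = 32, width = 13.10
New: n = 288, width ≈ 4.13

Width reduced by factor of 13.10/4.13 = 3.17.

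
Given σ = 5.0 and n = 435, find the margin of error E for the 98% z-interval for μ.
Margin of error = 0.56

Margin of error = z* · σ/√n
= 2.326 · 5.0/√435
= 2.326 · 5.0/20.8567
= 0.56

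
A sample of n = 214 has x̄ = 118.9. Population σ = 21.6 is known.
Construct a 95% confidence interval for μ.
(116.01, 121.79)

z-interval (σ known):
z* = 1.960 for 95% confidence

Margin of error = z* · σ/√n = 1.960 · 21.6/√214 = 2.89

CI: (118.9 - 2.89, 118.9 + 2.89) = (116.01, 121.79)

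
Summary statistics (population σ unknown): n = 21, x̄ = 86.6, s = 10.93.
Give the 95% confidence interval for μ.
(81.62, 91.58)

t-interval (σ unknown):
df = n - 1 = 20
t* = 2.086 for 95% confidence

Margin of error = t* · s/√n = 2.086 · 10.93/√21 = 4.98

CI: (81.62, 91.58)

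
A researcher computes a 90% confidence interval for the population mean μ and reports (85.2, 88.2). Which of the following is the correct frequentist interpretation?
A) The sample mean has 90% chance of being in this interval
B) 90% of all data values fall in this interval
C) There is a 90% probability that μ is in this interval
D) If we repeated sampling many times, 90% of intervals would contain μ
D

A) Wrong — x̄ is observed and sits in the interval by construction.
B) Wrong — a CI is about the parameter μ, not individual data values.
C) Wrong — μ is fixed; the randomness lives in the interval, not in μ.
D) Correct — this is the frequentist long-run coverage interpretation.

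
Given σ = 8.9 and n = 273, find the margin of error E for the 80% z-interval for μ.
Margin of error = 0.69

Margin of error = z* · σ/√n
= 1.282 · 8.9/√273
= 1.282 · 8.9/16.5227
= 0.69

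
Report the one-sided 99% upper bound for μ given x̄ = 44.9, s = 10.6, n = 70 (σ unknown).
μ ≤ 47.92

Upper bound (one-sided):
t* = 2.382 (one-sided for 99%)
Upper bound = x̄ + t* · s/√n = 44.9 + 2.382 · 10.6/√70 = 47.92

We are 99% confident that μ ≤ 47.92.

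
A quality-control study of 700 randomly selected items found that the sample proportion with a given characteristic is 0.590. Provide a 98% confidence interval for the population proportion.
(0.547, 0.633)

Proportion CI:
SE = √(p̂(1-p̂)/n) = √(0.590 · 0.410 / 700) = 0.01859

z* = 2.326
Margin = z* · SE = 2.326 · 0.01859 = 0.0432

CI: 0.590 ± 0.0432 = (0.547, 0.633)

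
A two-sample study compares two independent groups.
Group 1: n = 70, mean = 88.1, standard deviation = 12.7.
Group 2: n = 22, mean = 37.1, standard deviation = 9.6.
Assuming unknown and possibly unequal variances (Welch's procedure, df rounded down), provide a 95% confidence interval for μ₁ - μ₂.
(45.87, 56.13)

Difference: x̄₁ - x̄₂ = 51.00
SE = √(s₁²/n₁ + s₂²/n₂) = √(12.7²/70 + 9.6²/22) = 2.5482
df = 46.20 → 46 (Welch–Satterthwaite, rounded down)
t* = 2.013

CI: 51.00 ± 2.013 · 2.5482 = 51.00 ± 5.13 = (45.87, 56.13)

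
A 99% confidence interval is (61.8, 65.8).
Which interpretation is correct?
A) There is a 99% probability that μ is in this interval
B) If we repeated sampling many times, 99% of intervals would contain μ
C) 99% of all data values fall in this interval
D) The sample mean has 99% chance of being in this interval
B

A) Wrong — μ is fixed; the randomness lives in the interval, not in μ.
B) Correct — this is the frequentist long-run coverage interpretation.
C) Wrong — a CI is about the parameter μ, not individual data values.
D) Wrong — x̄ is observed and sits in the interval by construction.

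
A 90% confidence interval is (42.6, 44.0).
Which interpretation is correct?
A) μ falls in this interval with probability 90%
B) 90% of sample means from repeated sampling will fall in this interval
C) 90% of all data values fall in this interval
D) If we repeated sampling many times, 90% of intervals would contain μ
D

A) Wrong — μ is fixed; the randomness lives in the interval, not in μ.
B) Wrong — coverage applies to intervals containing μ, not to future x̄ values.
C) Wrong — a CI is about the parameter μ, not individual data values.
D) Correct — this is the frequentist long-run coverage interpretation.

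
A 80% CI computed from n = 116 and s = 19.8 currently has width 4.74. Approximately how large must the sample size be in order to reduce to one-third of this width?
n ≈ 1044

CI width ∝ 1/√n
To reduce width by factor 3, need √n to grow by 3 → need 3² = 9 times as many samples.

Current: n = 116, width = 4.74
New: n = 1044, width ≈ 1.57

Width reduced by factor of 4.74/1.57 = 3.02.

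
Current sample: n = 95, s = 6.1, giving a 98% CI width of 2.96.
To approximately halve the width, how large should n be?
n ≈ 380

CI width ∝ 1/√n
To reduce width by factor 2, need √n to grow by 2 → need 2² = 4 times as many samples.

Current: n = 95, width = 2.96
New: n = 380, width ≈ 1.46

Width reduced by factor of 2.96/1.46 = 2.03.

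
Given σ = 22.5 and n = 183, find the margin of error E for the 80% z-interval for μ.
Margin of error = 2.13

Margin of error = z* · σ/√n
= 1.282 · 22.5/√183
= 1.282 · 22.5/13.5277
= 2.13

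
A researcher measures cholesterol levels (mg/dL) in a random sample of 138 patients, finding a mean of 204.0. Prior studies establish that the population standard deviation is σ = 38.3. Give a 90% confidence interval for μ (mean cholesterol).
(198.64, 209.36)

z-interval (σ known):
z* = 1.645 for 90% confidence

Margin of error = z* · σ/√n = 1.645 · 38.3/√138 = 5.36

CI: (204.0 - 5.36, 204.0 + 5.36) = (198.64, 209.36)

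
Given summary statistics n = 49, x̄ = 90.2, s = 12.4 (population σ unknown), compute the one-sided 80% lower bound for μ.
μ ≥ 88.70

Lower bound (one-sided):
t* = 0.849 (one-sided for 80%)
Lower bound = x̄ - t* · s/√n = 90.2 - 0.849 · 12.4/√49 = 88.70

We are 80% confident that μ ≥ 88.70.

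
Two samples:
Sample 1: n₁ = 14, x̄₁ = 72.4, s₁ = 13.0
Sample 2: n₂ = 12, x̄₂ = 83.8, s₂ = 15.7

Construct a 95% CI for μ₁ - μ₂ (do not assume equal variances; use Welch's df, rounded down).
(-23.28, 0.48)

Difference: x̄₁ - x̄₂ = -11.40
SE = √(s₁²/n₁ + s₂²/n₂) = √(13.0²/14 + 15.7²/12) = 5.7107
df = 21.46 → 21 (Welch–Satterthwaite, rounded down)
t* = 2.080

CI: -11.40 ± 2.080 · 5.7107 = -11.40 ± 11.88 = (-23.28, 0.48)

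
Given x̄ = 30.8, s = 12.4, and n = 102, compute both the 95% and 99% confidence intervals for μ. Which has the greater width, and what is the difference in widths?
99% CI is wider by 1.58

df = 101
95% CI: t* = 1.984, (28.36, 33.24), width = 2 · t* · s/√n = 4.87
99% CI: t* = 2.625, (27.58, 34.02), width = 2 · t* · s/√n = 6.45

The 99% CI is wider by 6.45 - 4.87 = 1.58.
Higher confidence requires a wider interval.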